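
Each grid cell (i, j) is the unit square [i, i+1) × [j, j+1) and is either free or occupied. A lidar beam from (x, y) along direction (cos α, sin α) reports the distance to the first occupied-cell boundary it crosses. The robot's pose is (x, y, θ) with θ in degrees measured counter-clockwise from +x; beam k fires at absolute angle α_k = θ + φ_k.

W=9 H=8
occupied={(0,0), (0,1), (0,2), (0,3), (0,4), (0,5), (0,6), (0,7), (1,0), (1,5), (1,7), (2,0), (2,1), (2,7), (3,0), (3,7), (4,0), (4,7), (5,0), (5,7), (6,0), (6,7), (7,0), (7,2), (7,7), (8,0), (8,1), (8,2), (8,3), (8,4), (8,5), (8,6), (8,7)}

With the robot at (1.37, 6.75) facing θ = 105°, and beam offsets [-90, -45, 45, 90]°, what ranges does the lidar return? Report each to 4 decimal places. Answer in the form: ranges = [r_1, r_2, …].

ranges = [0.9659, 0.2887, 0.4272, 0.3831]

beam 1: φ=-90°, α=15°
  direction (0.9659, 0.2588); cell (1,6); t to first gridline: x 0.6522, y 0.9659 (then +1.0353 / +3.8637)
    (2,6) via x @ 0.6522
    (2,7) via y @ 0.9659  # hit
  → r_1 = 0.9659
beam 2: φ=-45°, α=60°
  direction (0.5000, 0.8660); cell (1,6); t to first gridline: x 1.2600, y 0.2887 (then +2.0000 / +1.1547)
    (1,7) via y @ 0.2887  # hit
  → r_2 = 0.2887
beam 3: φ=45°, α=150°
  direction (-0.8660, 0.5000); cell (1,6); t to first gridline: x 0.4272, y 0.5000 (then +1.1547 / +2.0000)
    (0,6) via x @ 0.4272  # hit
  → r_3 = 0.4272
beam 4: φ=90°, α=195°
  direction (-0.9659, -0.2588); cell (1,6); t to first gridline: x 0.3831, y 2.8978 (then +1.0353 / +3.8637)
    (0,6) via x @ 0.3831  # hit
  → r_4 = 0.3831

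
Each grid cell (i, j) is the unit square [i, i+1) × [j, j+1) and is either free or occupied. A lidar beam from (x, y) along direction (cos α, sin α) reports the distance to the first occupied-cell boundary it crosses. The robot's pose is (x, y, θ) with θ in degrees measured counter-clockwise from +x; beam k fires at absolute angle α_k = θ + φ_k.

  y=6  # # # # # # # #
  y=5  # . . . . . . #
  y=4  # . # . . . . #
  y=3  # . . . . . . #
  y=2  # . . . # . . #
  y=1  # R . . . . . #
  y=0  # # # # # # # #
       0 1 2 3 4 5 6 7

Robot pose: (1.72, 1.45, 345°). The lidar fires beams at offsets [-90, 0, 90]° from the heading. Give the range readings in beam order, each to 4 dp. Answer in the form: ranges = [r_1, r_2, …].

beam 1: φ=-90°, α=255°
  dir = (cos 255°, sin 255°) = (-0.2588, -0.9659); from cell (1,1)
  next x-line at t=2.7819, next y-line at t=0.4659; Δt_x=3.8637, Δt_y=1.0353
    y: enter (1,0) at t=0.4659 ← occupied
  → r_1 = 0.4659
beam 2: φ=0°, α=345°
  dir = (cos 345°, sin 345°) = (0.9659, -0.2588); from cell (1,1)
  next x-line at t=0.2899, next y-line at t=1.7387; Δt_x=1.0353, Δt_y=3.8637
    x: enter (2,1) at t=0.2899
    x: enter (3,1) at t=1.3252
    y: enter (3,0) at t=1.7387 ← occupied
  → r_2 = 1.7387
beam 3: φ=90°, α=75°
  dir = (cos 75°, sin 75°) = (0.2588, 0.9659); from cell (1,1)
  next x-line at t=1.0818, next y-line at t=0.5694; Δt_x=3.8637, Δt_y=1.0353
    y: enter (1,2) at t=0.5694
    x: enter (2,2) at t=1.0818
    y: enter (2,3) at t=1.6047
    y: enter (2,4) at t=2.6400 ← occupied
  → r_3 = 2.6400

ranges = [0.4659, 1.7387, 2.6400]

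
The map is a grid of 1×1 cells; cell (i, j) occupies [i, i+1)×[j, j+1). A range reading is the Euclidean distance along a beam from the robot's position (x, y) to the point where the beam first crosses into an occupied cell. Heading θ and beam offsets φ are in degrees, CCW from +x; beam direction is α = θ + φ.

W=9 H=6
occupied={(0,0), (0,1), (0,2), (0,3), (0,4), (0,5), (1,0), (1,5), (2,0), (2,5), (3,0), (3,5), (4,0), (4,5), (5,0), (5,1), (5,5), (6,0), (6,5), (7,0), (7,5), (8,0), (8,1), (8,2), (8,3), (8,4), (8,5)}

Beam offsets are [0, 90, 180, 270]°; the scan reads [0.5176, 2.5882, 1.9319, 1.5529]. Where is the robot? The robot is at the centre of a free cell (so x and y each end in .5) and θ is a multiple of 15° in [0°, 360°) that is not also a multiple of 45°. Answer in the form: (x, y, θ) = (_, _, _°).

(x, y, θ) = (7.5, 2.5, 15°)

The pose lattice has 27·16 = 432 candidates. Test each by forward raycasting.
  (6.5, 3.5, 195°): beam 1 = 5.6940 ≠ 0.5176 ✗
  (1.5, 1.5, 210°): beam 1 = 0.5774 ≠ 0.5176 ✗
  (3.5, 1.5, 75°): beam 1 = 3.6235 ≠ 0.5176 ✗
  …
  (7.5, 2.5, 15°): r_1=0.5176, r_2=2.5882, r_3=1.9319, r_4=1.5529 — all match ✓
No second candidate reproduces the full scan.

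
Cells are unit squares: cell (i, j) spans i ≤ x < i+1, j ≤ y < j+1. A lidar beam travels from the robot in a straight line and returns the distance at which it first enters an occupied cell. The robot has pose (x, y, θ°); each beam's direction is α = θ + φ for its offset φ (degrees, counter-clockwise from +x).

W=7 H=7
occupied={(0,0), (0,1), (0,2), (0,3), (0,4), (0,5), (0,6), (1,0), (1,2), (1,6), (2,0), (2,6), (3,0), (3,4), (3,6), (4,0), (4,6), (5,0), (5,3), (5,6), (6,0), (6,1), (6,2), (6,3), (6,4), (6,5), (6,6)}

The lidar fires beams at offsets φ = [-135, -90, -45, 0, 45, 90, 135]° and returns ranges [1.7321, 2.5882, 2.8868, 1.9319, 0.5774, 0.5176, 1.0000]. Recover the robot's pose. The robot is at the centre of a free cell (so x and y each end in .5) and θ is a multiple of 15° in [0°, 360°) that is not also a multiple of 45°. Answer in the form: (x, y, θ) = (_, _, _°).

(x, y, θ) = (4.5, 1.5, 195°)

Candidates: 22 free-cell centres × 16 headings = 352 poses. Raycast each; keep the one whose scan matches to 4 dp.
  (2.5, 2.5, 240°): beam 1 = 3.6235 ≠ 1.7321 ✗
  (3.5, 3.5, 120°): beam 1 = 1.5529 ≠ 1.7321 ✗
  (3.5, 5.5, 240°): beam 1 = 0.5176 ≠ 1.7321 ✗
  (3.5, 3.5, 15°): beam 1 = 2.8868 ≠ 1.7321 ✗
  …
  (4.5, 1.5, 195°): r_1=1.7321, r_2=2.5882, r_3=2.8868, r_4=1.9319, r_5=0.5774, r_6=0.5176, r_7=1.0000 — all match ✓
No second candidate reproduces the full scan.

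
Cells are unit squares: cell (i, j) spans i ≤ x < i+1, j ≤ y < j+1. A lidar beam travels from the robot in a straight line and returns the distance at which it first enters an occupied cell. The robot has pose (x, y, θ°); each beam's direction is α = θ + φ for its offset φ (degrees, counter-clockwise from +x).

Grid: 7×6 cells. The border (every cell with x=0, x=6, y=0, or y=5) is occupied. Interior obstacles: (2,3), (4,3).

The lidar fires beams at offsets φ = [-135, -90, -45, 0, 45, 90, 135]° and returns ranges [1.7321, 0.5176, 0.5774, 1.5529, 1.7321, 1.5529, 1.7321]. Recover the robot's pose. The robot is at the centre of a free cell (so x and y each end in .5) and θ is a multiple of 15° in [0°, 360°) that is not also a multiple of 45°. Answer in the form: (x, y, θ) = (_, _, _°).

(x, y, θ) = (2.5, 2.5, 165°)

Candidates: 18 free-cell centres × 16 headings = 288 poses. Raycast each; keep the one whose scan matches to 4 dp.
  (2.5, 4.5, 300°): beam 1 = 1.5529 ≠ 1.7321 ✗
  (1.5, 1.5, 345°): beam 1 = 0.5774 ≠ 1.7321 ✗
  (5.5, 1.5, 60°): beam 1 = 0.5176 ≠ 1.7321 ✗
  …
  (2.5, 2.5, 165°): r_1=1.7321, r_2=0.5176, r_3=0.5774, r_4=1.5529, r_5=1.7321, r_6=1.5529, r_7=1.7321 — all match ✓
Only this pose fits every beam.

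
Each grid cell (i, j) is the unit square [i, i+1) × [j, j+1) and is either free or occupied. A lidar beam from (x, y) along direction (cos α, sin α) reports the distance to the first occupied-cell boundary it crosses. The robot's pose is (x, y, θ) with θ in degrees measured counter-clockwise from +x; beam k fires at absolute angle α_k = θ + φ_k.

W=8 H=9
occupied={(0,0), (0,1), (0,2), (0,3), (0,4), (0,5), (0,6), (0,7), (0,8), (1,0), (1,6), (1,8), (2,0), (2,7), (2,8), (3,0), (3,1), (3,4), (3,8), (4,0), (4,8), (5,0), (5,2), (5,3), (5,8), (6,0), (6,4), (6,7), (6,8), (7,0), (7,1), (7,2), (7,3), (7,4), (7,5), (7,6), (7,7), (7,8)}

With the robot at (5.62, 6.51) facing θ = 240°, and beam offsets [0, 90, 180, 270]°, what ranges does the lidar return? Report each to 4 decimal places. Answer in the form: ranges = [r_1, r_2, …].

beam 1: φ=0°, α=240°
  cosα=-0.5000 sinα=-0.8660 | (5,6) | tMaxX 1.2400 tMaxY 0.5889 | tΔX 2.0000 tΔY 1.1547
    t=0.5889 [y] (5,5)
    t=1.2400 [x] (4,5)
    t=1.7436 [y] (4,4)
    t=2.8983 [y] (4,3)
    t=3.2400 [x] (3,3)
    t=4.0530 [y] (3,2)
    t=5.2077 [y] (3,1) — stop
  → r_1 = 5.2077
beam 2: φ=90°, α=330°
  cosα=0.8660 sinα=-0.5000 | (5,6) | tMaxX 0.4388 tMaxY 1.0200 | tΔX 1.1547 tΔY 2.0000
    t=0.4388 [x] (6,6)
    t=1.0200 [y] (6,5)
    t=1.5935 [x] (7,5) — stop
  → r_2 = 1.5935
beam 3: φ=180°, α=60°
  cosα=0.5000 sinα=0.8660 | (5,6) | tMaxX 0.7600 tMaxY 0.5658 | tΔX 2.0000 tΔY 1.1547
    t=0.5658 [y] (5,7)
    t=0.7600 [x] (6,7) — stop
  → r_3 = 0.7600
beam 4: φ=270°, α=150°
  cosα=-0.8660 sinα=0.5000 | (5,6) | tMaxX 0.7159 tMaxY 0.9800 | tΔX 1.1547 tΔY 2.0000
    t=0.7159 [x] (4,6)
    t=0.9800 [y] (4,7)
    t=1.8706 [x] (3,7)
    t=2.9800 [y] (3,8) — stop
  → r_4 = 2.9800

ranges = [5.2077, 1.5935, 0.7600, 2.9800]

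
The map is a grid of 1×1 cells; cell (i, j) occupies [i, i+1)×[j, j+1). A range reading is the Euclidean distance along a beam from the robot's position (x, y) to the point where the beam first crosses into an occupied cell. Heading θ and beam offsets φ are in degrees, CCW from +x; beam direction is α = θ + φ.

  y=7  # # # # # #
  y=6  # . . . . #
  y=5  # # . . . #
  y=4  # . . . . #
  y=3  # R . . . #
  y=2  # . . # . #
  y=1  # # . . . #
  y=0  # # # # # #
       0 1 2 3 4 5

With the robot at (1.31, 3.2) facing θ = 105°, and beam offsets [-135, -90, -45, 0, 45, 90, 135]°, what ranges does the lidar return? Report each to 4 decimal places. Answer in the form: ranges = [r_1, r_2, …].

ranges = [1.9514, 3.8202, 4.3879, 1.1977, 0.3580, 0.3209, 0.6200]

beam 1: φ=-135°, α=330°
  d=(0.8660,-0.5000)  start (1,3)  tX=0.7967 tY=0.4000  stride 1/|dx|=1.1547 1/|dy|=2.0000
    cross y-line → (1,2), t=0.4000
    cross x-line → (2,2), t=0.7967
    cross x-line → (3,2), t=1.9514 (wall)
  → r_1 = 1.9514
beam 2: φ=-90°, α=15°
  d=(0.9659,0.2588)  start (1,3)  tX=0.7143 tY=3.0910  stride 1/|dx|=1.0353 1/|dy|=3.8637
    cross x-line → (2,3), t=0.7143
    cross x-line → (3,3), t=1.7496
    cross x-line → (4,3), t=2.7849
    cross y-line → (4,4), t=3.0910
    cross x-line → (5,4), t=3.8202 (wall)
  → r_2 = 3.8202
beam 3: φ=-45°, α=60°
  d=(0.5000,0.8660)  start (1,3)  tX=1.3800 tY=0.9238  stride 1/|dx|=2.0000 1/|dy|=1.1547
    cross y-line → (1,4), t=0.9238
    cross x-line → (2,4), t=1.3800
    cross y-line → (2,5), t=2.0785
    cross y-line → (2,6), t=3.2332
    cross x-line → (3,6), t=3.3800
    cross y-line → (3,7), t=4.3879 (wall)
  → r_3 = 4.3879
beam 4: φ=0°, α=105°
  d=(-0.2588,0.9659)  start (1,3)  tX=1.1977 tY=0.8282  stride 1/|dx|=3.8637 1/|dy|=1.0353
    cross y-line → (1,4), t=0.8282
    cross x-line → (0,4), t=1.1977 (wall)
  → r_4 = 1.1977
beam 5: φ=45°, α=150°
  d=(-0.8660,0.5000)  start (1,3)  tX=0.3580 tY=1.6000  stride 1/|dx|=1.1547 1/|dy|=2.0000
    cross x-line → (0,3), t=0.3580 (wall)
  → r_5 = 0.3580
beam 6: φ=90°, α=195°
  d=(-0.9659,-0.2588)  start (1,3)  tX=0.3209 tY=0.7727  stride 1/|dx|=1.0353 1/|dy|=3.8637
    cross x-line → (0,3), t=0.3209 (wall)
  → r_6 = 0.3209
beam 7: φ=135°, α=240°
  d=(-0.5000,-0.8660)  start (1,3)  tX=0.6200 tY=0.2309  stride 1/|dx|=2.0000 1/|dy|=1.1547
    cross y-line → (1,2), t=0.2309
    cross x-line → (0,2), t=0.6200 (wall)
  → r_7 = 0.6200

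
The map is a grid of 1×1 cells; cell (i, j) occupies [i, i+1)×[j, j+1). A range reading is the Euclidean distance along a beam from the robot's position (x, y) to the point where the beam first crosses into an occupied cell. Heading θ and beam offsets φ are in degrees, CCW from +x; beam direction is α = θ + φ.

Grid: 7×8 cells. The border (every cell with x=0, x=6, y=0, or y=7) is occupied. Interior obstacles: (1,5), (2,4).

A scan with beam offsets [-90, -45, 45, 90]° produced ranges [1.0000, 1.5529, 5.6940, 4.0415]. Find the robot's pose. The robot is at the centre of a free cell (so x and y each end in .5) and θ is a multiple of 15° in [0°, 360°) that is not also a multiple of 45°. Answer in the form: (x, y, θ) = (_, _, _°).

(x, y, θ) = (4.5, 1.5, 60°)

Candidates: 28 free-cell centres × 16 headings = 448 poses. Raycast each; keep the one whose scan matches to 4 dp.
  (2.5, 6.5, 105°): beam 1 = 1.9319 ≠ 1.0000 ✗
  (3.5, 3.5, 210°): beam 2 = 2.5882 ≠ 1.5529 ✗
  (3.5, 5.5, 285°): beam 1 = 1.5529 ≠ 1.0000 ✗
  (5.5, 1.5, 285°): beam 1 = 1.9319 ≠ 1.0000 ✗
  (5.5, 1.5, 255°): beam 1 = 4.6587 ≠ 1.0000 ✗
  …
  (4.5, 1.5, 60°): r_1=1.0000, r_2=1.5529, r_3=5.6940, r_4=4.0415 — all match ✓
Unique over the lattice → pose = (4.5, 1.5, 60°).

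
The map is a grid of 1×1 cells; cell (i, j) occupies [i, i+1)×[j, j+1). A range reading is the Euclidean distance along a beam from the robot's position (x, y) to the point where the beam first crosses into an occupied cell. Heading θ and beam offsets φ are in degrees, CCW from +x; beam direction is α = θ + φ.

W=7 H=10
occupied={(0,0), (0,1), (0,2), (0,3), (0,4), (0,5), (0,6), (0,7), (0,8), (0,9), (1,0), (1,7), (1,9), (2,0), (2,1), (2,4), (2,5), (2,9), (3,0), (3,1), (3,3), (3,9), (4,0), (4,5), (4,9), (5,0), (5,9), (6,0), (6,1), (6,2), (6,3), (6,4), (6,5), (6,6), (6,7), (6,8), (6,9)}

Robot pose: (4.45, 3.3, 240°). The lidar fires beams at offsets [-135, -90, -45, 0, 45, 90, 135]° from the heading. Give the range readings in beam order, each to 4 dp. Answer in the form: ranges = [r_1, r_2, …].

ranges = [5.9011, 0.5196, 0.4659, 1.5011, 2.3811, 1.7898, 1.6047]

beam 1: φ=-135°, α=105°
  dir = (cos 105°, sin 105°) = (-0.2588, 0.9659); from cell (4,3)
  next x-line at t=1.7387, next y-line at t=0.7247; Δt_x=3.8637, Δt_y=1.0353
    y: enter (4,4) at t=0.7247
    x: enter (3,4) at t=1.7387
    y: enter (3,5) at t=1.7600
    y: enter (3,6) at t=2.7952
    y: enter (3,7) at t=3.8305
    y: enter (3,8) at t=4.8658
    x: enter (2,8) at t=5.6024
    y: enter (2,9) at t=5.9011 ← occupied
  → r_1 = 5.9011
beam 2: φ=-90°, α=150°
  dir = (cos 150°, sin 150°) = (-0.8660, 0.5000); from cell (4,3)
  next x-line at t=0.5196, next y-line at t=1.4000; Δt_x=1.1547, Δt_y=2.0000
    x: enter (3,3) at t=0.5196 ← occupied
  → r_2 = 0.5196
beam 3: φ=-45°, α=195°
  dir = (cos 195°, sin 195°) = (-0.9659, -0.2588); from cell (4,3)
  next x-line at t=0.4659, next y-line at t=1.1591; Δt_x=1.0353, Δt_y=3.8637
    x: enter (3,3) at t=0.4659 ← occupied
  → r_3 = 0.4659
beam 4: φ=0°, α=240°
  dir = (cos 240°, sin 240°) = (-0.5000, -0.8660); from cell (4,3)
  next x-line at t=0.9000, next y-line at t=0.3464; Δt_x=2.0000, Δt_y=1.1547
    y: enter (4,2) at t=0.3464
    x: enter (3,2) at t=0.9000
    y: enter (3,1) at t=1.5011 ← occupied
  → r_4 = 1.5011
beam 5: φ=45°, α=285°
  dir = (cos 285°, sin 285°) = (0.2588, -0.9659); from cell (4,3)
  next x-line at t=2.1250, next y-line at t=0.3106; Δt_x=3.8637, Δt_y=1.0353
    y: enter (4,2) at t=0.3106
    y: enter (4,1) at t=1.3459
    x: enter (5,1) at t=2.1250
    y: enter (5,0) at t=2.3811 ← occupied
  → r_5 = 2.3811
beam 6: φ=90°, α=330°
  dir = (cos 330°, sin 330°) = (0.8660, -0.5000); from cell (4,3)
  next x-line at t=0.6351, next y-line at t=0.6000; Δt_x=1.1547, Δt_y=2.0000
    y: enter (4,2) at t=0.6000
    x: enter (5,2) at t=0.6351
    x: enter (6,2) at t=1.7898 ← occupied
  → r_6 = 1.7898
beam 7: φ=135°, α=15°
  dir = (cos 15°, sin 15°) = (0.9659, 0.2588); from cell (4,3)
  next x-line at t=0.5694, next y-line at t=2.7046; Δt_x=1.0353, Δt_y=3.8637
    x: enter (5,3) at t=0.5694
    x: enter (6,3) at t=1.6047 ← occupied
  → r_7 = 1.6047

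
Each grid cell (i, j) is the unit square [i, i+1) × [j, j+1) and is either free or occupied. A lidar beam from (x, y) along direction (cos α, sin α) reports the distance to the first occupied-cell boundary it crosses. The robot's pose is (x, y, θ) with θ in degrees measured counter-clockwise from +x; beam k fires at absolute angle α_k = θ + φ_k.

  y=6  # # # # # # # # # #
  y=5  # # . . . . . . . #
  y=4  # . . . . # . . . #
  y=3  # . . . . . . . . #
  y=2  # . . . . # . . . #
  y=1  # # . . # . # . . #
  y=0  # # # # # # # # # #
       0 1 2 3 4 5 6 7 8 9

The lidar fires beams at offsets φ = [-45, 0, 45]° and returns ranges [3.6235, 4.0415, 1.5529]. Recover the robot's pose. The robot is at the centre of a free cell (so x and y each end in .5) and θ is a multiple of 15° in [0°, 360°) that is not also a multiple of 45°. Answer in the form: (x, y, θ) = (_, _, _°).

Candidates: 34 free-cell centres × 16 headings = 544 poses. Raycast each; keep the one whose scan matches to 4 dp.
  (6.5, 5.5, 60°): beam 1 = 1.9319 ≠ 3.6235 ✗
  (7.5, 2.5, 195°): beam 1 = 6.3509 ≠ 3.6235 ✗
  (8.5, 1.5, 75°): beam 1 = 0.5774 ≠ 3.6235 ✗
  …
  (7.5, 2.5, 120°): r_1=3.6235, r_2=4.0415, r_3=1.5529 — all match ✓
No second candidate reproduces the full scan.

(x, y, θ) = (7.5, 2.5, 120°)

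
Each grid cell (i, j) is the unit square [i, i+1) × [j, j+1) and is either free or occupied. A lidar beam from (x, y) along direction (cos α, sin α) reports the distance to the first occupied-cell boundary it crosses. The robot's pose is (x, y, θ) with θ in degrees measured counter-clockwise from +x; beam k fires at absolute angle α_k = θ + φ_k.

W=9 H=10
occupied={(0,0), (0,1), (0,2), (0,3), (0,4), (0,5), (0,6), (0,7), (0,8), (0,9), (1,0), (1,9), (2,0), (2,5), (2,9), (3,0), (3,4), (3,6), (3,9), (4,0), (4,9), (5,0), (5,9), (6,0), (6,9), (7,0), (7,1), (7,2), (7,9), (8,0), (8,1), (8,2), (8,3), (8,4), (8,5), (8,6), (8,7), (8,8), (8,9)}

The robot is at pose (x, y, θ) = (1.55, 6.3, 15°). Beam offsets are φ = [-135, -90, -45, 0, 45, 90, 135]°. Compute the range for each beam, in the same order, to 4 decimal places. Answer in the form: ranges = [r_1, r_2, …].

ranges = [1.1000, 5.4870, 0.6000, 1.5012, 3.1177, 2.1250, 0.6351]

beam 1: φ=-135°, α=240°
  d=(-0.5000,-0.8660)  start (1,6)  tX=1.1000 tY=0.3464  stride 1/|dx|=2.0000 1/|dy|=1.1547
    cross y-line → (1,5), t=0.3464
    cross x-line → (0,5), t=1.1000 (wall)
  → r_1 = 1.1000
beam 2: φ=-90°, α=285°
  d=(0.2588,-0.9659)  start (1,6)  tX=1.7387 tY=0.3106  stride 1/|dx|=3.8637 1/|dy|=1.0353
    cross y-line → (1,5), t=0.3106
    cross y-line → (1,4), t=1.3459
    cross x-line → (2,4), t=1.7387
    cross y-line → (2,3), t=2.3811
    cross y-line → (2,2), t=3.4164
    cross y-line → (2,1), t=4.4517
    cross y-line → (2,0), t=5.4870 (wall)
  → r_2 = 5.4870
beam 3: φ=-45°, α=330°
  d=(0.8660,-0.5000)  start (1,6)  tX=0.5196 tY=0.6000  stride 1/|dx|=1.1547 1/|dy|=2.0000
    cross x-line → (2,6), t=0.5196
    cross y-line → (2,5), t=0.6000 (wall)
  → r_3 = 0.6000
beam 4: φ=0°, α=15°
  d=(0.9659,0.2588)  start (1,6)  tX=0.4659 tY=2.7046  stride 1/|dx|=1.0353 1/|dy|=3.8637
    cross x-line → (2,6), t=0.4659
    cross x-line → (3,6), t=1.5012 (wall)
  → r_4 = 1.5012
beam 5: φ=45°, α=60°
  d=(0.5000,0.8660)  start (1,6)  tX=0.9000 tY=0.8083  stride 1/|dx|=2.0000 1/|dy|=1.1547
    cross y-line → (1,7), t=0.8083
    cross x-line → (2,7), t=0.9000
    cross y-line → (2,8), t=1.9630
    cross x-line → (3,8), t=2.9000
    cross y-line → (3,9), t=3.1177 (wall)
  → r_5 = 3.1177
beam 6: φ=90°, α=105°
  d=(-0.2588,0.9659)  start (1,6)  tX=2.1250 tY=0.7247  stride 1/|dx|=3.8637 1/|dy|=1.0353
    cross y-line → (1,7), t=0.7247
    cross y-line → (1,8), t=1.7600
    cross x-line → (0,8), t=2.1250 (wall)
  → r_6 = 2.1250
beam 7: φ=135°, α=150°
  d=(-0.8660,0.5000)  start (1,6)  tX=0.6351 tY=1.4000  stride 1/|dx|=1.1547 1/|dy|=2.0000
    cross x-line → (0,6), t=0.6351 (wall)
  → r_7 = 0.6351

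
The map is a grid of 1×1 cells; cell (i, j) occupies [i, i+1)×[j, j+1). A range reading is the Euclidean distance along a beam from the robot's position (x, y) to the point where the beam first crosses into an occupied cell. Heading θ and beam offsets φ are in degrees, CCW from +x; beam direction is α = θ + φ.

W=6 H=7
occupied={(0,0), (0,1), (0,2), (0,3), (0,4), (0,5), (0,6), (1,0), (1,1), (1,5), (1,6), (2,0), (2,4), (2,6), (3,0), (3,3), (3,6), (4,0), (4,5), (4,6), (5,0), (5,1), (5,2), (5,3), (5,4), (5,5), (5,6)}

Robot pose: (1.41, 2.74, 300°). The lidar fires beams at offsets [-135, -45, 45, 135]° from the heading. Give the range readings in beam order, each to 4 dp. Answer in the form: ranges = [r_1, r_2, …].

beam 1: φ=-135°, α=165°
  cosα=-0.9659 sinα=0.2588 | (1,2) | tMaxX 0.4245 tMaxY 1.0046 | tΔX 1.0353 tΔY 3.8637
    t=0.4245 [x] (0,2) — stop
  → r_1 = 0.4245
beam 2: φ=-45°, α=255°
  cosα=-0.2588 sinα=-0.9659 | (1,2) | tMaxX 1.5841 tMaxY 0.7661 | tΔX 3.8637 tΔY 1.0353
    t=0.7661 [y] (1,1) — stop
  → r_2 = 0.7661
beam 3: φ=45°, α=345°
  cosα=0.9659 sinα=-0.2588 | (1,2) | tMaxX 0.6108 tMaxY 2.8591 | tΔX 1.0353 tΔY 3.8637
    t=0.6108 [x] (2,2)
    t=1.6461 [x] (3,2)
    t=2.6814 [x] (4,2)
    t=2.8591 [y] (4,1)
    t=3.7166 [x] (5,1) — stop
  → r_3 = 3.7166
beam 4: φ=135°, α=75°
  cosα=0.2588 sinα=0.9659 | (1,2) | tMaxX 2.2796 tMaxY 0.2692 | tΔX 3.8637 tΔY 1.0353
    t=0.2692 [y] (1,3)
    t=1.3044 [y] (1,4)
    t=2.2796 [x] (2,4) — stop
  → r_4 = 2.2796

ranges = [0.4245, 0.7661, 3.7166, 2.2796]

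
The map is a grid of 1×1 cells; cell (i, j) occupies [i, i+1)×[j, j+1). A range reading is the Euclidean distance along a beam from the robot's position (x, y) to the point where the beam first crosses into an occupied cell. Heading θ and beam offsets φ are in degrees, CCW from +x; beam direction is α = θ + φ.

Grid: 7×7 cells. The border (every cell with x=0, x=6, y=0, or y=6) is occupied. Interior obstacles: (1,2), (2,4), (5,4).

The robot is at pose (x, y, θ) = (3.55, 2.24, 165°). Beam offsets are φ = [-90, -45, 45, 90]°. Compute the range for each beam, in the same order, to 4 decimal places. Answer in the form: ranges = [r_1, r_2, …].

beam 1: φ=-90°, α=75°
  dir = (cos 75°, sin 75°) = (0.2588, 0.9659); from cell (3,2)
  next x-line at t=1.7387, next y-line at t=0.7868; Δt_x=3.8637, Δt_y=1.0353
    y: enter (3,3) at t=0.7868
    x: enter (4,3) at t=1.7387
    y: enter (4,4) at t=1.8221
    y: enter (4,5) at t=2.8574
    y: enter (4,6) at t=3.8926 ← occupied
  → r_1 = 3.8926
beam 2: φ=-45°, α=120°
  dir = (cos 120°, sin 120°) = (-0.5000, 0.8660); from cell (3,2)
  next x-line at t=1.1000, next y-line at t=0.8776; Δt_x=2.0000, Δt_y=1.1547
    y: enter (3,3) at t=0.8776
    x: enter (2,3) at t=1.1000
    y: enter (2,4) at t=2.0323 ← occupied
  → r_2 = 2.0323
beam 3: φ=45°, α=210°
  dir = (cos 210°, sin 210°) = (-0.8660, -0.5000); from cell (3,2)
  next x-line at t=0.6351, next y-line at t=0.4800; Δt_x=1.1547, Δt_y=2.0000
    y: enter (3,1) at t=0.4800
    x: enter (2,1) at t=0.6351
    x: enter (1,1) at t=1.7898
    y: enter (1,0) at t=2.4800 ← occupied
  → r_3 = 2.4800
beam 4: φ=90°, α=255°
  dir = (cos 255°, sin 255°) = (-0.2588, -0.9659); from cell (3,2)
  next x-line at t=2.1250, next y-line at t=0.2485; Δt_x=3.8637, Δt_y=1.0353
    y: enter (3,1) at t=0.2485
    y: enter (3,0) at t=1.2837 ← occupied
  → r_4 = 1.2837

ranges = [3.8926, 2.0323, 2.4800, 1.2837]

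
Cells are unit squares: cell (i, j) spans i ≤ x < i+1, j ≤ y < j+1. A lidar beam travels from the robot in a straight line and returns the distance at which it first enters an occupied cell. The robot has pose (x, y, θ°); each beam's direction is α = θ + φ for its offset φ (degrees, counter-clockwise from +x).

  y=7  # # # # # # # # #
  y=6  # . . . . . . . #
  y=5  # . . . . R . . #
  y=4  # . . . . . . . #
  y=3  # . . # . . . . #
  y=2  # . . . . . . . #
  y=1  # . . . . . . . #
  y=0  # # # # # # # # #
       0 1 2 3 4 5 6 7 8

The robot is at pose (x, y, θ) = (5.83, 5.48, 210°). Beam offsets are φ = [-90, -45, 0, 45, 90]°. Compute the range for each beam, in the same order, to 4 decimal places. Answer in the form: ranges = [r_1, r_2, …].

beam 1: φ=-90°, α=120°
  cosα=-0.5000 sinα=0.8660 | (5,5) | tMaxX 1.6600 tMaxY 0.6004 | tΔX 2.0000 tΔY 1.1547
    t=0.6004 [y] (5,6)
    t=1.6600 [x] (4,6)
    t=1.7551 [y] (4,7) — stop
  → r_1 = 1.7551
beam 2: φ=-45°, α=165°
  cosα=-0.9659 sinα=0.2588 | (5,5) | tMaxX 0.8593 tMaxY 2.0091 | tΔX 1.0353 tΔY 3.8637
    t=0.8593 [x] (4,5)
    t=1.8946 [x] (3,5)
    t=2.0091 [y] (3,6)
    t=2.9298 [x] (2,6)
    t=3.9651 [x] (1,6)
    t=5.0004 [x] (0,6) — stop
  → r_2 = 5.0004
beam 3: φ=0°, α=210°
  cosα=-0.8660 sinα=-0.5000 | (5,5) | tMaxX 0.9584 tMaxY 0.9600 | tΔX 1.1547 tΔY 2.0000
    t=0.9584 [x] (4,5)
    t=0.9600 [y] (4,4)
    t=2.1131 [x] (3,4)
    t=2.9600 [y] (3,3) — stop
  → r_3 = 2.9600
beam 4: φ=45°, α=255°
  cosα=-0.2588 sinα=-0.9659 | (5,5) | tMaxX 3.2069 tMaxY 0.4969 | tΔX 3.8637 tΔY 1.0353
    t=0.4969 [y] (5,4)
    t=1.5322 [y] (5,3)
    t=2.5675 [y] (5,2)
    t=3.2069 [x] (4,2)
    t=3.6028 [y] (4,1)
    t=4.6380 [y] (4,0) — stop
  → r_4 = 4.6380
beam 5: φ=90°, α=300°
  cosα=0.5000 sinα=-0.8660 | (5,5) | tMaxX 0.3400 tMaxY 0.5543 | tΔX 2.0000 tΔY 1.1547
    t=0.3400 [x] (6,5)
    t=0.5543 [y] (6,4)
    t=1.7090 [y] (6,3)
    t=2.3400 [x] (7,3)
    t=2.8637 [y] (7,2)
    t=4.0184 [y] (7,1)
    t=4.3400 [x] (8,1) — stop
  → r_5 = 4.3400

ranges = [1.7551, 5.0004, 2.9600, 4.6380, 4.3400]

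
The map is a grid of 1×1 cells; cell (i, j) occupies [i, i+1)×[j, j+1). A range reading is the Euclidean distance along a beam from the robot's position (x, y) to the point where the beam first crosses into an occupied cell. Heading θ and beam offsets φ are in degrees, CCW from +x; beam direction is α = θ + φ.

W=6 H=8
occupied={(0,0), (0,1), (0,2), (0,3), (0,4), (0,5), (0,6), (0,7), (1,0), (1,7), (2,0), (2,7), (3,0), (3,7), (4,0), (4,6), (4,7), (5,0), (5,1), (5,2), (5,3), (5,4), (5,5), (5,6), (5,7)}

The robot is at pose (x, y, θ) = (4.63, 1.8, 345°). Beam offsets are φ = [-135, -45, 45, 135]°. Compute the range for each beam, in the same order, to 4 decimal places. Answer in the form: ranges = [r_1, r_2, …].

beam 1: φ=-135°, α=210°
  dir = (cos 210°, sin 210°) = (-0.8660, -0.5000); from cell (4,1)
  next x-line at t=0.7275, next y-line at t=1.6000; Δt_x=1.1547, Δt_y=2.0000
    x: enter (3,1) at t=0.7275
    y: enter (3,0) at t=1.6000 ← occupied
  → r_1 = 1.6000
beam 2: φ=-45°, α=300°
  dir = (cos 300°, sin 300°) = (0.5000, -0.8660); from cell (4,1)
  next x-line at t=0.7400, next y-line at t=0.9238; Δt_x=2.0000, Δt_y=1.1547
    x: enter (5,1) at t=0.7400 ← occupied
  → r_2 = 0.7400
beam 3: φ=45°, α=30°
  dir = (cos 30°, sin 30°) = (0.8660, 0.5000); from cell (4,1)
  next x-line at t=0.4272, next y-line at t=0.4000; Δt_x=1.1547, Δt_y=2.0000
    y: enter (4,2) at t=0.4000
    x: enter (5,2) at t=0.4272 ← occupied
  → r_3 = 0.4272
beam 4: φ=135°, α=120°
  dir = (cos 120°, sin 120°) = (-0.5000, 0.8660); from cell (4,1)
  next x-line at t=1.2600, next y-line at t=0.2309; Δt_x=2.0000, Δt_y=1.1547
    y: enter (4,2) at t=0.2309
    x: enter (3,2) at t=1.2600
    y: enter (3,3) at t=1.3856
    y: enter (3,4) at t=2.5403
    x: enter (2,4) at t=3.2600
    y: enter (2,5) at t=3.6950
    y: enter (2,6) at t=4.8497
    x: enter (1,6) at t=5.2600
    y: enter (1,7) at t=6.0044 ← occupied
  → r_4 = 6.0044

ranges = [1.6000, 0.7400, 0.4272, 6.0044]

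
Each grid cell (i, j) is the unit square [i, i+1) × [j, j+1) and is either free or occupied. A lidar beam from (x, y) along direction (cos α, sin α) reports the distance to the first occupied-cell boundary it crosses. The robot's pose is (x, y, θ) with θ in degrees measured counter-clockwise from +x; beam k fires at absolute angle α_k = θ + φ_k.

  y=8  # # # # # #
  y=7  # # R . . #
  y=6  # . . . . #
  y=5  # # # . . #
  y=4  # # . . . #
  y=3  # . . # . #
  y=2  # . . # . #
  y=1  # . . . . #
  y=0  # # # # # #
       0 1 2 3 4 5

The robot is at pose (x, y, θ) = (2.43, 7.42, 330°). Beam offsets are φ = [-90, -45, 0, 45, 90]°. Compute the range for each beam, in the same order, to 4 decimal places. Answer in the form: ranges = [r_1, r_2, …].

beam 1: φ=-90°, α=240°
  direction (-0.5000, -0.8660); cell (2,7); t to first gridline: x 0.8600, y 0.4850 (then +2.0000 / +1.1547)
    (2,6) via y @ 0.4850
    (1,6) via x @ 0.8600
    (1,5) via y @ 1.6397  # hit
  → r_1 = 1.6397
beam 2: φ=-45°, α=285°
  direction (0.2588, -0.9659); cell (2,7); t to first gridline: x 2.2023, y 0.4348 (then +3.8637 / +1.0353)
    (2,6) via y @ 0.4348
    (2,5) via y @ 1.4701  # hit
  → r_2 = 1.4701
beam 3: φ=0°, α=330°
  direction (0.8660, -0.5000); cell (2,7); t to first gridline: x 0.6582, y 0.8400 (then +1.1547 / +2.0000)
    (3,7) via x @ 0.6582
    (3,6) via y @ 0.8400
    (4,6) via x @ 1.8129
    (4,5) via y @ 2.8400
    (5,5) via x @ 2.9676  # hit
  → r_3 = 2.9676
beam 4: φ=45°, α=15°
  direction (0.9659, 0.2588); cell (2,7); t to first gridline: x 0.5901, y 2.2409 (then +1.0353 / +3.8637)
    (3,7) via x @ 0.5901
    (4,7) via x @ 1.6254
    (4,8) via y @ 2.2409  # hit
  → r_4 = 2.2409
beam 5: φ=90°, α=60°
  direction (0.5000, 0.8660); cell (2,7); t to first gridline: x 1.1400, y 0.6697 (then +2.0000 / +1.1547)
    (2,8) via y @ 0.6697  # hit
  → r_5 = 0.6697

ranges = [1.6397, 1.4701, 2.9676, 2.2409, 0.6697]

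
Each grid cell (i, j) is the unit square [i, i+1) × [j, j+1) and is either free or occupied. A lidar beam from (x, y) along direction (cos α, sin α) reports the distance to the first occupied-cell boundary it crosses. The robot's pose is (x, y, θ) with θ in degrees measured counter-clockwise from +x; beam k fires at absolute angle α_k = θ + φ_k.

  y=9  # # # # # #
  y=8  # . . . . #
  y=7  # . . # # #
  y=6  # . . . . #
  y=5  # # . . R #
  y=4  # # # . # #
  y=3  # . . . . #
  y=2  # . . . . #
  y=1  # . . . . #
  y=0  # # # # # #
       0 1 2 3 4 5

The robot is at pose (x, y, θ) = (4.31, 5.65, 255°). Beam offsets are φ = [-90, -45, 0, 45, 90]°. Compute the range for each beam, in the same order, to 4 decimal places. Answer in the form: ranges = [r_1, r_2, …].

beam 1: φ=-90°, α=165°
  direction (-0.9659, 0.2588); cell (4,5); t to first gridline: x 0.3209, y 1.3523 (then +1.0353 / +3.8637)
    (3,5) via x @ 0.3209
    (3,6) via y @ 1.3523
    (2,6) via x @ 1.3562
    (1,6) via x @ 2.3915
    (0,6) via x @ 3.4268  # hit
  → r_1 = 3.4268
beam 2: φ=-45°, α=210°
  direction (-0.8660, -0.5000); cell (4,5); t to first gridline: x 0.3580, y 1.3000 (then +1.1547 / +2.0000)
    (3,5) via x @ 0.3580
    (3,4) via y @ 1.3000
    (2,4) via x @ 1.5127  # hit
  → r_2 = 1.5127
beam 3: φ=0°, α=255°
  direction (-0.2588, -0.9659); cell (4,5); t to first gridline: x 1.1977, y 0.6729 (then +3.8637 / +1.0353)
    (4,4) via y @ 0.6729  # hit
  → r_3 = 0.6729
beam 4: φ=45°, α=300°
  direction (0.5000, -0.8660); cell (4,5); t to first gridline: x 1.3800, y 0.7506 (then +2.0000 / +1.1547)
    (4,4) via y @ 0.7506  # hit
  → r_4 = 0.7506
beam 5: φ=90°, α=345°
  direction (0.9659, -0.2588); cell (4,5); t to first gridline: x 0.7143, y 2.5114 (then +1.0353 / +3.8637)
    (5,5) via x @ 0.7143  # hit
  → r_5 = 0.7143

ranges = [3.4268, 1.5127, 0.6729, 0.7506, 0.7143]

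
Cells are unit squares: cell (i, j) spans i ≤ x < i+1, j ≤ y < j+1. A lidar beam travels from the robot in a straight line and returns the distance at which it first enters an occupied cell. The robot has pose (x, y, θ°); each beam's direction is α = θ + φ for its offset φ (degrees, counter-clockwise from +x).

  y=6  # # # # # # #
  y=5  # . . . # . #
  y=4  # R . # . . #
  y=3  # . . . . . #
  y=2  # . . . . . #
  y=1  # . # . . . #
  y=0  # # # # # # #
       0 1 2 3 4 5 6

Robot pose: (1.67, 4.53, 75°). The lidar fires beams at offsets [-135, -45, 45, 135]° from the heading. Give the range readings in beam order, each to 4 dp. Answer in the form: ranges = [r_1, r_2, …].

beam 1: φ=-135°, α=300°
  cosα=0.5000 sinα=-0.8660 | (1,4) | tMaxX 0.6600 tMaxY 0.6120 | tΔX 2.0000 tΔY 1.1547
    t=0.6120 [y] (1,3)
    t=0.6600 [x] (2,3)
    t=1.7667 [y] (2,2)
    t=2.6600 [x] (3,2)
    t=2.9214 [y] (3,1)
    t=4.0761 [y] (3,0) — stop
  → r_1 = 4.0761
beam 2: φ=-45°, α=30°
  cosα=0.8660 sinα=0.5000 | (1,4) | tMaxX 0.3811 tMaxY 0.9400 | tΔX 1.1547 tΔY 2.0000
    t=0.3811 [x] (2,4)
    t=0.9400 [y] (2,5)
    t=1.5358 [x] (3,5)
    t=2.6905 [x] (4,5) — stop
  → r_2 = 2.6905
beam 3: φ=45°, α=120°
  cosα=-0.5000 sinα=0.8660 | (1,4) | tMaxX 1.3400 tMaxY 0.5427 | tΔX 2.0000 tΔY 1.1547
    t=0.5427 [y] (1,5)
    t=1.3400 [x] (0,5) — stop
  → r_3 = 1.3400
beam 4: φ=135°, α=210°
  cosα=-0.8660 sinα=-0.5000 | (1,4) | tMaxX 0.7736 tMaxY 1.0600 | tΔX 1.1547 tΔY 2.0000
    t=0.7736 [x] (0,4) — stop
  → r_4 = 0.7736

ranges = [4.0761, 2.6905, 1.3400, 0.7736]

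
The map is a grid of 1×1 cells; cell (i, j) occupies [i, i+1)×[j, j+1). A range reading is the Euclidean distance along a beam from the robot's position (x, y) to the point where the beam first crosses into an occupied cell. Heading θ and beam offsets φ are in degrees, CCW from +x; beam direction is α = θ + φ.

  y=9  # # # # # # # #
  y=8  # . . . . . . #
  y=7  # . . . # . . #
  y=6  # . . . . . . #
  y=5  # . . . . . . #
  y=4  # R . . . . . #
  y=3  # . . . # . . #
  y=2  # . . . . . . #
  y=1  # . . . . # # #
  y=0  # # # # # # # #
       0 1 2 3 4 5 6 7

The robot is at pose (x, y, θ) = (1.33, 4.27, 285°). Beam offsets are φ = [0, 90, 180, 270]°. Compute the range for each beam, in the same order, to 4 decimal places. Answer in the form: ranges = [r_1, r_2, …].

ranges = [3.3854, 5.8700, 1.2750, 0.3416]

beam 1: φ=0°, α=285°
  d=(0.2588,-0.9659)  start (1,4)  tX=2.5887 tY=0.2795  stride 1/|dx|=3.8637 1/|dy|=1.0353
    cross y-line → (1,3), t=0.2795
    cross y-line → (1,2), t=1.3148
    cross y-line → (1,1), t=2.3501
    cross x-line → (2,1), t=2.5887
    cross y-line → (2,0), t=3.3854 (wall)
  → r_1 = 3.3854
beam 2: φ=90°, α=15°
  d=(0.9659,0.2588)  start (1,4)  tX=0.6936 tY=2.8205  stride 1/|dx|=1.0353 1/|dy|=3.8637
    cross x-line → (2,4), t=0.6936
    cross x-line → (3,4), t=1.7289
    cross x-line → (4,4), t=2.7642
    cross y-line → (4,5), t=2.8205
    cross x-line → (5,5), t=3.7995
    cross x-line → (6,5), t=4.8347
    cross x-line → (7,5), t=5.8700 (wall)
  → r_2 = 5.8700
beam 3: φ=180°, α=105°
  d=(-0.2588,0.9659)  start (1,4)  tX=1.2750 tY=0.7558  stride 1/|dx|=3.8637 1/|dy|=1.0353
    cross y-line → (1,5), t=0.7558
    cross x-line → (0,5), t=1.2750 (wall)
  → r_3 = 1.2750
beam 4: φ=270°, α=195°
  d=(-0.9659,-0.2588)  start (1,4)  tX=0.3416 tY=1.0432  stride 1/|dx|=1.0353 1/|dy|=3.8637
    cross x-line → (0,4), t=0.3416 (wall)
  → r_4 = 0.3416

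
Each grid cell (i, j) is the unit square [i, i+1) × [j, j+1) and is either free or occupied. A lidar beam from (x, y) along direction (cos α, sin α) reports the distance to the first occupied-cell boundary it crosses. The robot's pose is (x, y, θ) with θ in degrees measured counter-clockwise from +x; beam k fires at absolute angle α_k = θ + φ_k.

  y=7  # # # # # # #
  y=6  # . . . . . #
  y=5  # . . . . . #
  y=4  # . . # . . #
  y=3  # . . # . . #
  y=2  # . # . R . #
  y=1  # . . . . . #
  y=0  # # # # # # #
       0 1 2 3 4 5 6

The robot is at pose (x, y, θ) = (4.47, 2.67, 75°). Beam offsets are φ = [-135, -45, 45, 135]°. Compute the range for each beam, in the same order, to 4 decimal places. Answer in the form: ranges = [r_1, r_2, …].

beam 1: φ=-135°, α=300°
  cosα=0.5000 sinα=-0.8660 | (4,2) | tMaxX 1.0600 tMaxY 0.7736 | tΔX 2.0000 tΔY 1.1547
    t=0.7736 [y] (4,1)
    t=1.0600 [x] (5,1)
    t=1.9283 [y] (5,0) — stop
  → r_1 = 1.9283
beam 2: φ=-45°, α=30°
  cosα=0.8660 sinα=0.5000 | (4,2) | tMaxX 0.6120 tMaxY 0.6600 | tΔX 1.1547 tΔY 2.0000
    t=0.6120 [x] (5,2)
    t=0.6600 [y] (5,3)
    t=1.7667 [x] (6,3) — stop
  → r_2 = 1.7667
beam 3: φ=45°, α=120°
  cosα=-0.5000 sinα=0.8660 | (4,2) | tMaxX 0.9400 tMaxY 0.3811 | tΔX 2.0000 tΔY 1.1547
    t=0.3811 [y] (4,3)
    t=0.9400 [x] (3,3) — stop
  → r_3 = 0.9400
beam 4: φ=135°, α=210°
  cosα=-0.8660 sinα=-0.5000 | (4,2) | tMaxX 0.5427 tMaxY 1.3400 | tΔX 1.1547 tΔY 2.0000
    t=0.5427 [x] (3,2)
    t=1.3400 [y] (3,1)
    t=1.6974 [x] (2,1)
    t=2.8521 [x] (1,1)
    t=3.3400 [y] (1,0) — stop
  → r_4 = 3.3400

ranges = [1.9283, 1.7667, 0.9400, 3.3400]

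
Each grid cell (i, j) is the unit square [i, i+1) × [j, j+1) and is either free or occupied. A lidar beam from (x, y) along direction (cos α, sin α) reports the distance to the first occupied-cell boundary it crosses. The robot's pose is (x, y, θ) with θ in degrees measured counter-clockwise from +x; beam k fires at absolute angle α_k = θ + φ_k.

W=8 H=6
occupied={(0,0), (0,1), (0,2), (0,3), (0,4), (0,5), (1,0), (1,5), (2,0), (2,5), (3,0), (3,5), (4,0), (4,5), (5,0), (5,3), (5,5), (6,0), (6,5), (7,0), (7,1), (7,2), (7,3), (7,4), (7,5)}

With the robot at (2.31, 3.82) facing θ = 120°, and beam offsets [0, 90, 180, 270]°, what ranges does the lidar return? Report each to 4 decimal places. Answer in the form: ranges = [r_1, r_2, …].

beam 1: φ=0°, α=120°
  dir = (cos 120°, sin 120°) = (-0.5000, 0.8660); from cell (2,3)
  next x-line at t=0.6200, next y-line at t=0.2078; Δt_x=2.0000, Δt_y=1.1547
    y: enter (2,4) at t=0.2078
    x: enter (1,4) at t=0.6200
    y: enter (1,5) at t=1.3625 ← occupied
  → r_1 = 1.3625
beam 2: φ=90°, α=210°
  dir = (cos 210°, sin 210°) = (-0.8660, -0.5000); from cell (2,3)
  next x-line at t=0.3580, next y-line at t=1.6400; Δt_x=1.1547, Δt_y=2.0000
    x: enter (1,3) at t=0.3580
    x: enter (0,3) at t=1.5127 ← occupied
  → r_2 = 1.5127
beam 3: φ=180°, α=300°
  dir = (cos 300°, sin 300°) = (0.5000, -0.8660); from cell (2,3)
  next x-line at t=1.3800, next y-line at t=0.9469; Δt_x=2.0000, Δt_y=1.1547
    y: enter (2,2) at t=0.9469
    x: enter (3,2) at t=1.3800
    y: enter (3,1) at t=2.1016
    y: enter (3,0) at t=3.2563 ← occupied
  → r_3 = 3.2563
beam 4: φ=270°, α=30°
  dir = (cos 30°, sin 30°) = (0.8660, 0.5000); from cell (2,3)
  next x-line at t=0.7967, next y-line at t=0.3600; Δt_x=1.1547, Δt_y=2.0000
    y: enter (2,4) at t=0.3600
    x: enter (3,4) at t=0.7967
    x: enter (4,4) at t=1.9514
    y: enter (4,5) at t=2.3600 ← occupied
  → r_4 = 2.3600

ranges = [1.3625, 1.5127, 3.2563, 2.3600]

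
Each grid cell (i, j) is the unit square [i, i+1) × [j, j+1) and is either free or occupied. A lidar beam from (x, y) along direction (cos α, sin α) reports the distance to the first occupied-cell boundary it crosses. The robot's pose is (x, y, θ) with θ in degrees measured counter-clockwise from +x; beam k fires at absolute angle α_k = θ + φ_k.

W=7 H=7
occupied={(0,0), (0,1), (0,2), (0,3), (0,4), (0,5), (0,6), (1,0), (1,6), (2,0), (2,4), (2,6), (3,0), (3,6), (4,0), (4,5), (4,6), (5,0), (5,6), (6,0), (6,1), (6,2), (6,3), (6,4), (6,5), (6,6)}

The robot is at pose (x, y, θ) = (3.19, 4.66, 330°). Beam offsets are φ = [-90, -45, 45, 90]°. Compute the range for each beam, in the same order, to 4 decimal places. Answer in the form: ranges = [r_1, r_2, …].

beam 1: φ=-90°, α=240°
  cosα=-0.5000 sinα=-0.8660 | (3,4) | tMaxX 0.3800 tMaxY 0.7621 | tΔX 2.0000 tΔY 1.1547
    t=0.3800 [x] (2,4) — stop
  → r_1 = 0.3800
beam 2: φ=-45°, α=285°
  cosα=0.2588 sinα=-0.9659 | (3,4) | tMaxX 3.1296 tMaxY 0.6833 | tΔX 3.8637 tΔY 1.0353
    t=0.6833 [y] (3,3)
    t=1.7186 [y] (3,2)
    t=2.7538 [y] (3,1)
    t=3.1296 [x] (4,1)
    t=3.7891 [y] (4,0) — stop
  → r_2 = 3.7891
beam 3: φ=45°, α=15°
  cosα=0.9659 sinα=0.2588 | (3,4) | tMaxX 0.8386 tMaxY 1.3137 | tΔX 1.0353 tΔY 3.8637
    t=0.8386 [x] (4,4)
    t=1.3137 [y] (4,5) — stop
  → r_3 = 1.3137
beam 4: φ=90°, α=60°
  cosα=0.5000 sinα=0.8660 | (3,4) | tMaxX 1.6200 tMaxY 0.3926 | tΔX 2.0000 tΔY 1.1547
    t=0.3926 [y] (3,5)
    t=1.5473 [y] (3,6) — stop
  → r_4 = 1.5473

ranges = [0.3800, 3.7891, 1.3137, 1.5473]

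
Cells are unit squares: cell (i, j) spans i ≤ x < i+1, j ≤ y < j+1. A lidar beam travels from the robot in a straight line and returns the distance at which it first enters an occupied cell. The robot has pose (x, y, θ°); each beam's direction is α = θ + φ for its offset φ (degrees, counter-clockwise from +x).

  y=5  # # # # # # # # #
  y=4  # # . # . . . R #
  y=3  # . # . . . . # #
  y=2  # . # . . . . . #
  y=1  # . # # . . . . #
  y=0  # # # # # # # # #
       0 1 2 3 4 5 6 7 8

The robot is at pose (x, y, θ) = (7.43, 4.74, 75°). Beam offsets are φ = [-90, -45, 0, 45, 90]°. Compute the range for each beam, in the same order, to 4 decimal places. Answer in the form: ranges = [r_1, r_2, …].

beam 1: φ=-90°, α=345°
  direction (0.9659, -0.2588); cell (7,4); t to first gridline: x 0.5901, y 2.8591 (then +1.0353 / +3.8637)
    (8,4) via x @ 0.5901  # hit
  → r_1 = 0.5901
beam 2: φ=-45°, α=30°
  direction (0.8660, 0.5000); cell (7,4); t to first gridline: x 0.6582, y 0.5200 (then +1.1547 / +2.0000)
    (7,5) via y @ 0.5200  # hit
  → r_2 = 0.5200
beam 3: φ=0°, α=75°
  direction (0.2588, 0.9659); cell (7,4); t to first gridline: x 2.2023, y 0.2692 (then +3.8637 / +1.0353)
    (7,5) via y @ 0.2692  # hit
  → r_3 = 0.2692
beam 4: φ=45°, α=120°
  direction (-0.5000, 0.8660); cell (7,4); t to first gridline: x 0.8600, y 0.3002 (then +2.0000 / +1.1547)
    (7,5) via y @ 0.3002  # hit
  → r_4 = 0.3002
beam 5: φ=90°, α=165°
  direction (-0.9659, 0.2588); cell (7,4); t to first gridline: x 0.4452, y 1.0046 (then +1.0353 / +3.8637)
    (6,4) via x @ 0.4452
    (6,5) via y @ 1.0046  # hit
  → r_5 = 1.0046

ranges = [0.5901, 0.5200, 0.2692, 0.3002, 1.0046]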